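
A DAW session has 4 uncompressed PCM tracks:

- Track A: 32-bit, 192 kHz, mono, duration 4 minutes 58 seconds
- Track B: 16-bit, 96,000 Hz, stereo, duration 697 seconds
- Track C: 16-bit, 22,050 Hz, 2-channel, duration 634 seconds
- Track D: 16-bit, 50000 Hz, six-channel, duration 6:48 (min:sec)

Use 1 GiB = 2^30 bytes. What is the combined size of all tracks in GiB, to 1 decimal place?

0.7 GiB

Track A: 4 minutes 58 seconds = 298 s; 192,000 × 298 × 4 × 1 = 228,864,000 bytes.
Track B: 96,000 × 697 × 2 × 2 = 267,648,000 bytes.
Track C: 22,050 × 634 × 2 × 2 = 55,918,800 bytes.
Track D: 6:48 (min:sec) = 408 s; 50,000 × 408 × 2 × 6 = 244,800,000 bytes.
Total = 797,230,800 bytes = 0.7 GiB.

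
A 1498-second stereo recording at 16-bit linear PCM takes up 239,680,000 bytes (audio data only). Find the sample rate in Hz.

Bytes = sample_rate × seconds × bytes_per_sample × channels.
sample_rate = 239,680,000 / (1,498 × 2 × 2) = 239,680,000 / 5,992 = 40,000 Hz.

40,000 Hz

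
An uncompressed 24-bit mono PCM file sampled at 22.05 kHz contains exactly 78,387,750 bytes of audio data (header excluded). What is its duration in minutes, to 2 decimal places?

Byte rate = 22,050 × 3 × 1 = 66,150 bytes/s.
Duration = 78,387,750 / 66,150 = 1,185 s.
1,185 s / 60 = 19.75 minutes.

19.75 minutes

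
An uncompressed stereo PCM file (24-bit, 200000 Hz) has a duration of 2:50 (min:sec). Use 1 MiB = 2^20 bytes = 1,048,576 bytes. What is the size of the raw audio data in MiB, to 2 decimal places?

Duration = 2:50 (min:sec) = 170 s.
Bytes = 200,000 samples/s × 170 s × 3 bytes/sample × 2 ch = 204,000,000 bytes.
204,000,000 / 1,048,576 = 194.55 MiB.

194.55 MiB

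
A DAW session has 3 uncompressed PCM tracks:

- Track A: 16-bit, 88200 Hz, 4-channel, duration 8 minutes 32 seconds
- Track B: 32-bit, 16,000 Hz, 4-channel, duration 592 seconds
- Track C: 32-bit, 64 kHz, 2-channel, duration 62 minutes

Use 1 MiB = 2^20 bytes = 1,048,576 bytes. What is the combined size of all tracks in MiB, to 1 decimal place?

2305.5 MiB

Track A: 8 minutes 32 seconds = 512 s; 88,200 × 512 × 2 × 4 = 361,267,200 bytes.
Track B: 16,000 × 592 × 4 × 4 = 151,552,000 bytes.
Track C: 62 minutes = 3,720 s; 64,000 × 3,720 × 4 × 2 = 1,904,640,000 bytes.
Total = 2,417,459,200 bytes = 2305.5 MiB.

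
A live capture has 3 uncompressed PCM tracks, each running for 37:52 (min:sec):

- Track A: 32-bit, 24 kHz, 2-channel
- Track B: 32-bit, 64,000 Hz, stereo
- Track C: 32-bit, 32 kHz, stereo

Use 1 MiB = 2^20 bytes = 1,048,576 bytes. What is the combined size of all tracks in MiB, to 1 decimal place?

37:52 (min:sec) = 2,272 s.
Track A: 24,000 × 2,272 × 4 × 2 = 436,224,000 bytes.
Track B: 64,000 × 2,272 × 4 × 2 = 1,163,264,000 bytes.
Track C: 32,000 × 2,272 × 4 × 2 = 581,632,000 bytes.
Total = 2,181,120,000 bytes = 2080.1 MiB.

2080.1 MiB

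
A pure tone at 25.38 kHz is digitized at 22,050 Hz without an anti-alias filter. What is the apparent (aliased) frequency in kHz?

3.33 kHz

Nyquist = 22,050/2 = 11,025 Hz; 25,380 Hz exceeds it.
Alias = |25,380 − 1×22,050| = |25,380 − 22,050| = 3,330 Hz = 3.33 kHz.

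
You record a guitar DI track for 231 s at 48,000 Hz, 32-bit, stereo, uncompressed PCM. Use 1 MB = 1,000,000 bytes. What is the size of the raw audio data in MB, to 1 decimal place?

Bytes = 48,000 samples/s × 231 s × 4 bytes/sample × 2 ch = 88,704,000 bytes.
88,704,000 / 1,000,000 = 88.7 MB.

88.7 MB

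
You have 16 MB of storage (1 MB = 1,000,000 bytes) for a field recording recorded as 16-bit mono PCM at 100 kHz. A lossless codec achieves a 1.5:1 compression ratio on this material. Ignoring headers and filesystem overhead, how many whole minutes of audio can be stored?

Uncompressed byte rate = 100,000 × 2 × 1 = 200,000 bytes/s.
After 1.5:1 compression, effective rate ≈ 133333.33 bytes/s.
Capacity = 16 × 1,000,000 = 16,000,000 bytes.
16,000,000 / effective rate ≈ 120 s → 2 minutes.

2 minutes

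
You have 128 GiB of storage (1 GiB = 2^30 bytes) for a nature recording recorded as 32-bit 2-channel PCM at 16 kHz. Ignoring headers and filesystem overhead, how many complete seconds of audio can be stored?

1,073,741 seconds

Uncompressed byte rate = 16,000 × 4 × 2 = 128,000 bytes/s.
Capacity = 128 × 1,073,741,824 = 137,438,953,472 bytes.
137,438,953,472 / 128,000 ≈ 1073741.82 s → 1,073,741 seconds.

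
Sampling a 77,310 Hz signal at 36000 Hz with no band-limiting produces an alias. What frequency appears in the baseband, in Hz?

Nyquist = 36,000/2 = 18,000 Hz; 77,310 Hz exceeds it.
Alias = |77,310 − 2×36,000| = |77,310 − 72,000| = 5,310 Hz.

5,310 Hz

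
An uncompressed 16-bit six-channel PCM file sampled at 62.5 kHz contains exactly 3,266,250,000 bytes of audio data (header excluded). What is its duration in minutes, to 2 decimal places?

Byte rate = 62,500 × 2 × 6 = 750,000 bytes/s.
Duration = 3,266,250,000 / 750,000 = 4,355 s.
4,355 s / 60 = 72.58 minutes.

72.58 minutes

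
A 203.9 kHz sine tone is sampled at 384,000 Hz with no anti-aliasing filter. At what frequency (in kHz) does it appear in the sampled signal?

180.1 kHz

Nyquist = 384,000/2 = 192,000 Hz; 203,900 Hz exceeds it.
Alias = |203,900 − 1×384,000| = |203,900 − 384,000| = 180,100 Hz = 180.1 kHz.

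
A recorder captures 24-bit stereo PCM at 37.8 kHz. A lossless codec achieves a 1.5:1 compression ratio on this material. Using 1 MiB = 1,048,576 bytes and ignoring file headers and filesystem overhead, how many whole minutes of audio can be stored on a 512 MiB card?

59 minutes

Uncompressed byte rate = 37,800 × 3 × 2 = 226,800 bytes/s.
After 1.5:1 compression, effective rate ≈ 151200 bytes/s.
Capacity = 512 × 1,048,576 = 536,870,912 bytes.
536,870,912 / effective rate ≈ 3550.73 s → 59 minutes.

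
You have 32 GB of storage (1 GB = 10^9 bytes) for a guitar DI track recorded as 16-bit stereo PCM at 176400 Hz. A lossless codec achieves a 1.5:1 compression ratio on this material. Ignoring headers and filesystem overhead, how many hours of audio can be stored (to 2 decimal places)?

18.90 hours

Uncompressed byte rate = 176,400 × 2 × 2 = 705,600 bytes/s.
After 1.5:1 compression, effective rate ≈ 470400 bytes/s.
Capacity = 32 × 1,000,000,000 = 32,000,000,000 bytes.
32,000,000,000 / effective rate ≈ 68027.21 s → 18.90 hours.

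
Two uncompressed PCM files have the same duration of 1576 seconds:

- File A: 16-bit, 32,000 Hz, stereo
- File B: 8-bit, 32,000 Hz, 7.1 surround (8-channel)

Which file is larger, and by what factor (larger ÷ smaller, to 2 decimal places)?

File A: 32,000 × 2 × 2 = 128,000 bytes/s.
File B: 32,000 × 1 × 8 = 256,000 bytes/s.
File B is larger; ratio = 403,456,000 / 201,728,000 = 2.00.

File B, by a factor of 2.00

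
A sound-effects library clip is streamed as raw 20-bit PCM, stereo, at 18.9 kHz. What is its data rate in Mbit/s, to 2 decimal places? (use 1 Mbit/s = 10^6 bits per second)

Bit rate = 18,900 × 20 × 2 = 756,000 bits/s.
= 0.76 Mbit/s.

0.76 Mbit/s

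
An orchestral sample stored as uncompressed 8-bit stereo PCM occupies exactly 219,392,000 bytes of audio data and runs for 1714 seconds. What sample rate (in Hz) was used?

Bytes = sample_rate × seconds × bytes_per_sample × channels.
sample_rate = 219,392,000 / (1,714 × 1 × 2) = 219,392,000 / 3,428 = 64,000 Hz.

64,000 Hz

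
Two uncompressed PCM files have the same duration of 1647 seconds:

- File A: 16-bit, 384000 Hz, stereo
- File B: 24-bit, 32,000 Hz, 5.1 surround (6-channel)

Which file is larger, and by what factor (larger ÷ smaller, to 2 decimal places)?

File A: 384,000 × 2 × 2 = 1,536,000 bytes/s.
File B: 32,000 × 3 × 6 = 576,000 bytes/s.
File A is larger; ratio = 2,529,792,000 / 948,672,000 = 2.67.

File A, by a factor of 2.67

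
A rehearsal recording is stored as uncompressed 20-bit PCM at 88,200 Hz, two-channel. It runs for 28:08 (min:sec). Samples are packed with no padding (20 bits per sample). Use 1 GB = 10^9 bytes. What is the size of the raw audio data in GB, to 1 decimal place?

0.7 GB

Duration = 28:08 (min:sec) = 1,688 s.
Bits = 88,200 × 1,688 × 20 × 2 = 5,955,264,000 bits = 744,408,000 bytes.
744,408,000 / 1,000,000,000 = 0.7 GB.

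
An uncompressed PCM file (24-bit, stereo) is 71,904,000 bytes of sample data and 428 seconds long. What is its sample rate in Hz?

28,000 Hz

Bytes = sample_rate × seconds × bytes_per_sample × channels.
sample_rate = 71,904,000 / (428 × 3 × 2) = 71,904,000 / 2,568 = 28,000 Hz.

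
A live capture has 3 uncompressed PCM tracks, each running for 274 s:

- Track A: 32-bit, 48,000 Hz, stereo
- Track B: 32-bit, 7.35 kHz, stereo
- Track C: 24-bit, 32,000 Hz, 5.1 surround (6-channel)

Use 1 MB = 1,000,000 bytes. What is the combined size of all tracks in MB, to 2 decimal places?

Track A: 48,000 × 274 × 4 × 2 = 105,216,000 bytes.
Track B: 7,350 × 274 × 4 × 2 = 16,111,200 bytes.
Track C: 32,000 × 274 × 3 × 6 = 157,824,000 bytes.
Total = 279,151,200 bytes = 279.15 MB.

279.15 MB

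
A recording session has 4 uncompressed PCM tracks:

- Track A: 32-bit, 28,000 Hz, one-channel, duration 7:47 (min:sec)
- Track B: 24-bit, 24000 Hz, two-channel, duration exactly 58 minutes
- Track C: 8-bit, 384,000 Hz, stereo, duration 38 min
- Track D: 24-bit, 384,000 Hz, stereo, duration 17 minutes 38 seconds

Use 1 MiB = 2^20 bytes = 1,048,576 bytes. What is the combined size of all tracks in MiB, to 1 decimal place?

Track A: 7:47 (min:sec) = 467 s; 28,000 × 467 × 4 × 1 = 52,304,000 bytes.
Track B: exactly 58 minutes = 3,480 s; 24,000 × 3,480 × 3 × 2 = 501,120,000 bytes.
Track C: 38 min = 2,280 s; 384,000 × 2,280 × 1 × 2 = 1,751,040,000 bytes.
Track D: 17 minutes 38 seconds = 1,058 s; 384,000 × 1,058 × 3 × 2 = 2,437,632,000 bytes.
Total = 4,742,096,000 bytes = 4522.4 MiB.

4522.4 MiB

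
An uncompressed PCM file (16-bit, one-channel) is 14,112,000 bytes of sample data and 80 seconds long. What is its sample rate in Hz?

88,200 Hz

Bytes = sample_rate × seconds × bytes_per_sample × channels.
sample_rate = 14,112,000 / (80 × 2 × 1) = 14,112,000 / 160 = 88,200 Hz.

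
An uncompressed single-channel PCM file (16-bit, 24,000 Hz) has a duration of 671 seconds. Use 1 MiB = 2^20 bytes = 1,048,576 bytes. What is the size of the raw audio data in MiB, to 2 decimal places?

30.72 MiB

Bytes = 24,000 samples/s × 671 s × 2 bytes/sample × 1 ch = 32,208,000 bytes.
32,208,000 / 1,048,576 = 30.72 MiB.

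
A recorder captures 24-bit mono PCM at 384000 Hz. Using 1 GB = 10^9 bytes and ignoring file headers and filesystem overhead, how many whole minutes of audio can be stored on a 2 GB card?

Uncompressed byte rate = 384,000 × 3 × 1 = 1,152,000 bytes/s.
Capacity = 2 × 1,000,000,000 = 2,000,000,000 bytes.
2,000,000,000 / 1,152,000 ≈ 1736.11 s → 28 minutes.

28 minutes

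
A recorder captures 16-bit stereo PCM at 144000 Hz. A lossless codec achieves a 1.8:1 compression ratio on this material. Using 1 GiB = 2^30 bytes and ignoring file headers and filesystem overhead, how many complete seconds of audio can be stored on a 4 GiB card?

Uncompressed byte rate = 144,000 × 2 × 2 = 576,000 bytes/s.
After 1.8:1 compression, effective rate ≈ 320000 bytes/s.
Capacity = 4 × 1,073,741,824 = 4,294,967,296 bytes.
4,294,967,296 / effective rate ≈ 13421.77 s → 13,421 seconds.

13,421 seconds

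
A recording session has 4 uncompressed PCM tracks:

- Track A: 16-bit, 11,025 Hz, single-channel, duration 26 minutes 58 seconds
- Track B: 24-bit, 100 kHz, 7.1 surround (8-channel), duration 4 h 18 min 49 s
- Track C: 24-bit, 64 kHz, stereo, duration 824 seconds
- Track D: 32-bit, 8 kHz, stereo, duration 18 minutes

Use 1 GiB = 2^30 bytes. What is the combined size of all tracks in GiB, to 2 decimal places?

Track A: 26 minutes 58 seconds = 1,618 s; 11,025 × 1,618 × 2 × 1 = 35,676,900 bytes.
Track B: 4 h 18 min 49 s = 15,529 s; 100,000 × 15,529 × 3 × 8 = 37,269,600,000 bytes.
Track C: 64,000 × 824 × 3 × 2 = 316,416,000 bytes.
Track D: 18 minutes = 1,080 s; 8,000 × 1,080 × 4 × 2 = 69,120,000 bytes.
Total = 37,690,812,900 bytes = 35.10 GiB.

35.10 GiB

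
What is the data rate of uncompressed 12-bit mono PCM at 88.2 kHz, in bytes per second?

Bit rate = 88,200 × 12 × 1 = 1,058,400 bits/s.
1,058,400 / 8 = 132,300 bytes/s.

132,300 bytes/s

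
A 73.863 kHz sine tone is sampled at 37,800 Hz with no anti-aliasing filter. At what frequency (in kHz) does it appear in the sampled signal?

Nyquist = 37,800/2 = 18,900 Hz; 73,863 Hz exceeds it.
Alias = |73,863 − 2×37,800| = |73,863 − 75,600| = 1,737 Hz = 1.737 kHz.

1.737 kHz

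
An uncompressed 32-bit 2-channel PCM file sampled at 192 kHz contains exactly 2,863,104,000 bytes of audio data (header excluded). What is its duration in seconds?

1,864 seconds

Byte rate = 192,000 × 4 × 2 = 1,536,000 bytes/s.
Duration = 2,863,104,000 / 1,536,000 = 1,864 s.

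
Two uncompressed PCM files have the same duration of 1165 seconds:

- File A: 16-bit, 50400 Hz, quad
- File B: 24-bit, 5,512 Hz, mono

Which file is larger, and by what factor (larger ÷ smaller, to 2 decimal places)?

File A, by a factor of 24.38

File A: 50,400 × 2 × 4 = 403,200 bytes/s.
File B: 5,512 × 3 × 1 = 16,536 bytes/s.
File A is larger; ratio = 469,728,000 / 19,264,440 = 24.38.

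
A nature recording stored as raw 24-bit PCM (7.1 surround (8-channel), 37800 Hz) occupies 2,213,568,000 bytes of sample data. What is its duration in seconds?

2,440 seconds

Byte rate = 37,800 × 3 × 8 = 907,200 bytes/s.
Duration = 2,213,568,000 / 907,200 = 2,440 s.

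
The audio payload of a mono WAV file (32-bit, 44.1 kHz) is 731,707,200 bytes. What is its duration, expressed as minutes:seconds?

69:08

Byte rate = 44,100 × 4 × 1 = 176,400 bytes/s.
Duration = 731,707,200 / 176,400 = 4,148 s.
4,148 s = 69:08.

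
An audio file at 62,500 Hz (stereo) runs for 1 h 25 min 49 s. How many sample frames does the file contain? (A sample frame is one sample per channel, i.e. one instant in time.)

1 h 25 min 49 s = 5,149 s.
62,500 samples/s × 5,149 s = 321,812,500 frames.

321,812,500 sample frames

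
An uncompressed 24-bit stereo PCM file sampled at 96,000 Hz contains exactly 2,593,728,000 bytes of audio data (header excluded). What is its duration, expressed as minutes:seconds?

75:03

Byte rate = 96,000 × 3 × 2 = 576,000 bytes/s.
Duration = 2,593,728,000 / 576,000 = 4,503 s.
4,503 s = 75:03.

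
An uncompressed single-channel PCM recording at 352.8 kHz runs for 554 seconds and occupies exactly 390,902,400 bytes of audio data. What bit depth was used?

Bytes per sample = 390,902,400 / (352,800 × 554 × 1) = 390,902,400 / 195,451,200 = 2.
Bit depth = 2 × 8 = 16 bits.

16 bits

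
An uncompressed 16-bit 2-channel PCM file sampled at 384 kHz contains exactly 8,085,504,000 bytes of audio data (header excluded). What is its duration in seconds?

Byte rate = 384,000 × 2 × 2 = 1,536,000 bytes/s.
Duration = 8,085,504,000 / 1,536,000 = 5,264 s.

5,264 seconds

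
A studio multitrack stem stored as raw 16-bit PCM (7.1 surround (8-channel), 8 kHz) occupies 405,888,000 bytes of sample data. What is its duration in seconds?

3,171 seconds

Byte rate = 8,000 × 2 × 8 = 128,000 bytes/s.
Duration = 405,888,000 / 128,000 = 3,171 s.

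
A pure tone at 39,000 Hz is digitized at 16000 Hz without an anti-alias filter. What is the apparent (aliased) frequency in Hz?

7,000 Hz

Nyquist = 16,000/2 = 8,000 Hz; 39,000 Hz exceeds it.
Alias = |39,000 − 2×16,000| = |39,000 − 32,000| = 7,000 Hz.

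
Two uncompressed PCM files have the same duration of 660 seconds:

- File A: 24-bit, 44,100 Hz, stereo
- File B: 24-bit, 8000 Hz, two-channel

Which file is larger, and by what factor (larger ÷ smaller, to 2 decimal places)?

File A, by a factor of 5.51

File A: 44,100 × 3 × 2 = 264,600 bytes/s.
File B: 8,000 × 3 × 2 = 48,000 bytes/s.
File A is larger; ratio = 174,636,000 / 31,680,000 = 5.51.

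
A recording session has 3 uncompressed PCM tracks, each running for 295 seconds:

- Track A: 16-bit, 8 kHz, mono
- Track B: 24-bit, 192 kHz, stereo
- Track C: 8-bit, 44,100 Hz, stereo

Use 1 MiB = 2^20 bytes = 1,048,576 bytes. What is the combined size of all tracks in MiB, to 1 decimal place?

Track A: 8,000 × 295 × 2 × 1 = 4,720,000 bytes.
Track B: 192,000 × 295 × 3 × 2 = 339,840,000 bytes.
Track C: 44,100 × 295 × 1 × 2 = 26,019,000 bytes.
Total = 370,579,000 bytes = 353.4 MiB.

353.4 MiB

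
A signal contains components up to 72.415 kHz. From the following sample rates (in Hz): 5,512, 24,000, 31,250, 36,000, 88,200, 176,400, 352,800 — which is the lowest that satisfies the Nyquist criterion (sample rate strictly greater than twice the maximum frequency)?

Need sample rate > 2 × 72,415 = 144,830 Hz.
Lowest listed rate above 144,830 Hz is 176,400 Hz.

176,400 Hz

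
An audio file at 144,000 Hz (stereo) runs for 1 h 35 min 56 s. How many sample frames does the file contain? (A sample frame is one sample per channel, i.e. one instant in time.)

828,864,000 sample frames

1 h 35 min 56 s = 5,756 s.
144,000 samples/s × 5,756 s = 828,864,000 frames.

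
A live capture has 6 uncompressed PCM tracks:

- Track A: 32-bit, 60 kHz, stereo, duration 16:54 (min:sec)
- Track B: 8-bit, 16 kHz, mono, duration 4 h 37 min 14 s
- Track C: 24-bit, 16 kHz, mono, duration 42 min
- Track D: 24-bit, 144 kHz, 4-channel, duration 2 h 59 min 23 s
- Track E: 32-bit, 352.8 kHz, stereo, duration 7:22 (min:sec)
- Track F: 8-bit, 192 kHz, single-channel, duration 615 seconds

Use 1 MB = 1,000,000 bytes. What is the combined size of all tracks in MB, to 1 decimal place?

20837.9 MB

Track A: 16:54 (min:sec) = 1,014 s; 60,000 × 1,014 × 4 × 2 = 486,720,000 bytes.
Track B: 4 h 37 min 14 s = 16,634 s; 16,000 × 16,634 × 1 × 1 = 266,144,000 bytes.
Track C: 42 min = 2,520 s; 16,000 × 2,520 × 3 × 1 = 120,960,000 bytes.
Track D: 2 h 59 min 23 s = 10,763 s; 144,000 × 10,763 × 3 × 4 = 18,598,464,000 bytes.
Track E: 7:22 (min:sec) = 442 s; 352,800 × 442 × 4 × 2 = 1,247,500,800 bytes.
Track F: 192,000 × 615 × 1 × 1 = 118,080,000 bytes.
Total = 20,837,868,800 bytes = 20837.9 MB.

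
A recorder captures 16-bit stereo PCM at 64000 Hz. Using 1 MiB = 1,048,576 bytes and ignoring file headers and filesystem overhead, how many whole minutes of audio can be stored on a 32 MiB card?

2 minutes

Uncompressed byte rate = 64,000 × 2 × 2 = 256,000 bytes/s.
Capacity = 32 × 1,048,576 = 33,554,432 bytes.
33,554,432 / 256,000 ≈ 131.07 s → 2 minutes.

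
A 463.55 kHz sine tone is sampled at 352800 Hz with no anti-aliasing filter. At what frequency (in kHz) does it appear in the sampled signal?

110.75 kHz

Nyquist = 352,800/2 = 176,400 Hz; 463,550 Hz exceeds it.
Alias = |463,550 − 1×352,800| = |463,550 − 352,800| = 110,750 Hz = 110.75 kHz.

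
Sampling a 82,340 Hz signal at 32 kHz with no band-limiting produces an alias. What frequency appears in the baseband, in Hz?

Nyquist = 32,000/2 = 16,000 Hz; 82,340 Hz exceeds it.
Alias = |82,340 − 3×32,000| = |82,340 − 96,000| = 13,660 Hz.

13,660 Hz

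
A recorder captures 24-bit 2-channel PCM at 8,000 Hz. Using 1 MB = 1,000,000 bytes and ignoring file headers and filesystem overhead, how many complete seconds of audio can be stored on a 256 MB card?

Uncompressed byte rate = 8,000 × 3 × 2 = 48,000 bytes/s.
Capacity = 256 × 1,000,000 = 256,000,000 bytes.
256,000,000 / 48,000 ≈ 5333.33 s → 5,333 seconds.

5,333 seconds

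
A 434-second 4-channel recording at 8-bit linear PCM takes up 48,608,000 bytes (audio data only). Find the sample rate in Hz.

28,000 Hz

Bytes = sample_rate × seconds × bytes_per_sample × channels.
sample_rate = 48,608,000 / (434 × 1 × 4) = 48,608,000 / 1,736 = 28,000 Hz.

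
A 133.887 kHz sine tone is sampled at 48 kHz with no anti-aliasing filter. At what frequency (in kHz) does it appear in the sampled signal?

Nyquist = 48,000/2 = 24,000 Hz; 133,887 Hz exceeds it.
Alias = |133,887 − 3×48,000| = |133,887 − 144,000| = 10,113 Hz = 10.113 kHz.

10.113 kHz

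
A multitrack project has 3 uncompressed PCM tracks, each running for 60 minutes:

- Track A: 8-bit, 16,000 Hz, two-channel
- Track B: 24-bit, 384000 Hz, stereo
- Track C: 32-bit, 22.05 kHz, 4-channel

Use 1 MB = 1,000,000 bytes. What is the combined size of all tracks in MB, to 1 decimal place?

9679.7 MB

60 minutes = 3,600 s.
Track A: 16,000 × 3,600 × 1 × 2 = 115,200,000 bytes.
Track B: 384,000 × 3,600 × 3 × 2 = 8,294,400,000 bytes.
Track C: 22,050 × 3,600 × 4 × 4 = 1,270,080,000 bytes.
Total = 9,679,680,000 bytes = 9679.7 MB.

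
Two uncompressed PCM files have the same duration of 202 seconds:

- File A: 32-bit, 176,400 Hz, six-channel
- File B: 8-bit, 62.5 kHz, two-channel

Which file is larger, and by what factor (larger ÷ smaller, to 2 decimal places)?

File A, by a factor of 33.87

File A: 176,400 × 4 × 6 = 4,233,600 bytes/s.
File B: 62,500 × 1 × 2 = 125,000 bytes/s.
File A is larger; ratio = 855,187,200 / 25,250,000 = 33.87.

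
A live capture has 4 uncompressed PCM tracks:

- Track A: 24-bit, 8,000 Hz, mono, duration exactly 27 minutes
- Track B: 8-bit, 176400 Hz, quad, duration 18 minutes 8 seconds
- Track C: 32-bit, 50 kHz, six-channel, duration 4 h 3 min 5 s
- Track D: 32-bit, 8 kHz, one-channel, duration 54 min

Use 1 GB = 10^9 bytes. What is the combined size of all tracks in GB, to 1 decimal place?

18.4 GB

Track A: exactly 27 minutes = 1,620 s; 8,000 × 1,620 × 3 × 1 = 38,880,000 bytes.
Track B: 18 minutes 8 seconds = 1,088 s; 176,400 × 1,088 × 1 × 4 = 767,692,800 bytes.
Track C: 4 h 3 min 5 s = 14,585 s; 50,000 × 14,585 × 4 × 6 = 17,502,000,000 bytes.
Track D: 54 min = 3,240 s; 8,000 × 3,240 × 4 × 1 = 103,680,000 bytes.
Total = 18,412,252,800 bytes = 18.4 GB.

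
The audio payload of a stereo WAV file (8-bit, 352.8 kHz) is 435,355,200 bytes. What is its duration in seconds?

Byte rate = 352,800 × 1 × 2 = 705,600 bytes/s.
Duration = 435,355,200 / 705,600 = 617 s.

617 seconds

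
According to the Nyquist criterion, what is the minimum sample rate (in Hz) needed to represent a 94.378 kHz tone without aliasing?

188,756 Hz

Minimum sample rate = 2 × 94,378 Hz = 188,756 Hz.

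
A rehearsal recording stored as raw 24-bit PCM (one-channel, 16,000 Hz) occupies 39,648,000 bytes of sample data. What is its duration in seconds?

Byte rate = 16,000 × 3 × 1 = 48,000 bytes/s.
Duration = 39,648,000 / 48,000 = 826 s.

826 seconds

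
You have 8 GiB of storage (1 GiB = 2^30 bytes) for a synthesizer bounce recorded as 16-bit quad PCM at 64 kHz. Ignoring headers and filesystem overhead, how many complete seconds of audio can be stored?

Uncompressed byte rate = 64,000 × 2 × 4 = 512,000 bytes/s.
Capacity = 8 × 1,073,741,824 = 8,589,934,592 bytes.
8,589,934,592 / 512,000 ≈ 16777.22 s → 16,777 seconds.

16,777 seconds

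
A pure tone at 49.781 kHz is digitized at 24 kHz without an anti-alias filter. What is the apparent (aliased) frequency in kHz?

1.781 kHz

Nyquist = 24,000/2 = 12,000 Hz; 49,781 Hz exceeds it.
Alias = |49,781 − 2×24,000| = |49,781 − 48,000| = 1,781 Hz = 1.781 kHz.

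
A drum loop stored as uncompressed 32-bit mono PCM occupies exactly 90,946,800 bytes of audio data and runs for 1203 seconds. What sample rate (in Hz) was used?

Bytes = sample_rate × seconds × bytes_per_sample × channels.
sample_rate = 90,946,800 / (1,203 × 4 × 1) = 90,946,800 / 4,812 = 18,900 Hz.

18,900 Hz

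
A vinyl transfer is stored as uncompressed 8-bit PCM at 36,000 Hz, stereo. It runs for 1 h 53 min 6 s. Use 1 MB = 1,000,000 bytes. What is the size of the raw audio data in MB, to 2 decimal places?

Duration = 1 h 53 min 6 s = 6,786 s.
Bytes = 36,000 samples/s × 6,786 s × 1 bytes/sample × 2 ch = 488,592,000 bytes.
488,592,000 / 1,000,000 = 488.59 MB.

488.59 MB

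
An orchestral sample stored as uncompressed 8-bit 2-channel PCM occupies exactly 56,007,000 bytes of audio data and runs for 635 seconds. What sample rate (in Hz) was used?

44,100 Hz

Bytes = sample_rate × seconds × bytes_per_sample × channels.
sample_rate = 56,007,000 / (635 × 1 × 2) = 56,007,000 / 1,270 = 44,100 Hz.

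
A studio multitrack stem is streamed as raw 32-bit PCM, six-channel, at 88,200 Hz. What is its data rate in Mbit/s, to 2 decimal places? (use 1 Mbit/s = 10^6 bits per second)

16.93 Mbit/s

Bit rate = 88,200 × 32 × 6 = 16,934,400 bits/s.
= 16.93 Mbit/s.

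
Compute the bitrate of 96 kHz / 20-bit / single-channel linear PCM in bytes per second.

240,000 bytes/s

Bit rate = 96,000 × 20 × 1 = 1,920,000 bits/s.
1,920,000 / 8 = 240,000 bytes/s.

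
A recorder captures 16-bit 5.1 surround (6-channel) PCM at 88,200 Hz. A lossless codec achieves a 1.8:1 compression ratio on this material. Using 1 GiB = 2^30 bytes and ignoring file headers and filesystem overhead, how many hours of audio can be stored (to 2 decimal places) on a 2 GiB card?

1.01 hours

Uncompressed byte rate = 88,200 × 2 × 6 = 1,058,400 bytes/s.
After 1.8:1 compression, effective rate ≈ 588000 bytes/s.
Capacity = 2 × 1,073,741,824 = 2,147,483,648 bytes.
2,147,483,648 / effective rate ≈ 3652.18 s → 1.01 hours.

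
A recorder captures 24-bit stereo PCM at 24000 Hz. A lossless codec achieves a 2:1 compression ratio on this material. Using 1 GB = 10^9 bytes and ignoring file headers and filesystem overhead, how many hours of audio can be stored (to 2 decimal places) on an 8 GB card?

Uncompressed byte rate = 24,000 × 3 × 2 = 144,000 bytes/s.
After 2:1 compression, effective rate ≈ 72000 bytes/s.
Capacity = 8 × 1,000,000,000 = 8,000,000,000 bytes.
8,000,000,000 / effective rate ≈ 111111.11 s → 30.86 hours.

30.86 hours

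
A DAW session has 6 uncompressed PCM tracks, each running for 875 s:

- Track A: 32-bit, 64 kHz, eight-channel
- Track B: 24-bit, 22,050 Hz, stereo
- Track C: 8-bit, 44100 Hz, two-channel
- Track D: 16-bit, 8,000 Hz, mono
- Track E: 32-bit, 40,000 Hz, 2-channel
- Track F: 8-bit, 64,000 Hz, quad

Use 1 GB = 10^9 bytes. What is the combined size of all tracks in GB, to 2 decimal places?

2.50 GB

Track A: 64,000 × 875 × 4 × 8 = 1,792,000,000 bytes.
Track B: 22,050 × 875 × 3 × 2 = 115,762,500 bytes.
Track C: 44,100 × 875 × 1 × 2 = 77,175,000 bytes.
Track D: 8,000 × 875 × 2 × 1 = 14,000,000 bytes.
Track E: 40,000 × 875 × 4 × 2 = 280,000,000 bytes.
Track F: 64,000 × 875 × 1 × 4 = 224,000,000 bytes.
Total = 2,502,937,500 bytes = 2.50 GB.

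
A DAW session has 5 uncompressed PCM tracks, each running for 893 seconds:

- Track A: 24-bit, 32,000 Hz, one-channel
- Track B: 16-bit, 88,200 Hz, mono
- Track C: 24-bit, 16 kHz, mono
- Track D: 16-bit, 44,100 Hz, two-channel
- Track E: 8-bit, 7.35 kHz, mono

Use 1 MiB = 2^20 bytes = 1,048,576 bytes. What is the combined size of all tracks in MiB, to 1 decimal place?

429.3 MiB

Track A: 32,000 × 893 × 3 × 1 = 85,728,000 bytes.
Track B: 88,200 × 893 × 2 × 1 = 157,525,200 bytes.
Track C: 16,000 × 893 × 3 × 1 = 42,864,000 bytes.
Track D: 44,100 × 893 × 2 × 2 = 157,525,200 bytes.
Track E: 7,350 × 893 × 1 × 1 = 6,563,550 bytes.
Total = 450,205,950 bytes = 429.3 MiB.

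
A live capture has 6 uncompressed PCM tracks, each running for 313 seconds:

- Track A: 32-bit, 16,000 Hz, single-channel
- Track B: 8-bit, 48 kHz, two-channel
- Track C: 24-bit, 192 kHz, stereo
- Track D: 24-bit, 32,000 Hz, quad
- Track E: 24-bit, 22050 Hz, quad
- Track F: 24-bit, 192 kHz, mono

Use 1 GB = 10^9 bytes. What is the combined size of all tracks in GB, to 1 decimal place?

0.8 GB

Track A: 16,000 × 313 × 4 × 1 = 20,032,000 bytes.
Track B: 48,000 × 313 × 1 × 2 = 30,048,000 bytes.
Track C: 192,000 × 313 × 3 × 2 = 360,576,000 bytes.
Track D: 32,000 × 313 × 3 × 4 = 120,192,000 bytes.
Track E: 22,050 × 313 × 3 × 4 = 82,819,800 bytes.
Track F: 192,000 × 313 × 3 × 1 = 180,288,000 bytes.
Total = 793,955,800 bytes = 0.8 GB.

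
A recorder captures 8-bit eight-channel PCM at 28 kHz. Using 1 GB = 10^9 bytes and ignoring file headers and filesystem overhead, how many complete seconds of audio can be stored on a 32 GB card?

Uncompressed byte rate = 28,000 × 1 × 8 = 224,000 bytes/s.
Capacity = 32 × 1,000,000,000 = 32,000,000,000 bytes.
32,000,000,000 / 224,000 ≈ 142857.14 s → 142,857 seconds.

142,857 seconds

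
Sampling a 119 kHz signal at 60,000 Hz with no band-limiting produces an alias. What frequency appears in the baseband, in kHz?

1 kHz

Nyquist = 60,000/2 = 30,000 Hz; 119,000 Hz exceeds it.
Alias = |119,000 − 2×60,000| = |119,000 − 120,000| = 1,000 Hz = 1 kHz.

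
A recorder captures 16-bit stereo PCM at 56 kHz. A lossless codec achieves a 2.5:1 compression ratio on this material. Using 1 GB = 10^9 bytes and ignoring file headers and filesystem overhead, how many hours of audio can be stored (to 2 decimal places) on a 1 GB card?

3.10 hours

Uncompressed byte rate = 56,000 × 2 × 2 = 224,000 bytes/s.
After 2.5:1 compression, effective rate ≈ 89600 bytes/s.
Capacity = 1 × 1,000,000,000 = 1,000,000,000 bytes.
1,000,000,000 / effective rate ≈ 11160.71 s → 3.10 hours.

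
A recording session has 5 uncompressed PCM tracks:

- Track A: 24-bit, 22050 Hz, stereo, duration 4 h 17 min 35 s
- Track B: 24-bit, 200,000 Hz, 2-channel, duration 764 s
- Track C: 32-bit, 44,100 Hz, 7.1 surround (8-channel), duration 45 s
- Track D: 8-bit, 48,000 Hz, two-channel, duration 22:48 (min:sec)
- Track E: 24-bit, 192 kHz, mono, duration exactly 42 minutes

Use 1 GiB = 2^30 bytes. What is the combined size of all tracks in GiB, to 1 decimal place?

4.3 GiB

Track A: 4 h 17 min 35 s = 15,455 s; 22,050 × 15,455 × 3 × 2 = 2,044,696,500 bytes.
Track B: 200,000 × 764 × 3 × 2 = 916,800,000 bytes.
Track C: 44,100 × 45 × 4 × 8 = 63,504,000 bytes.
Track D: 22:48 (min:sec) = 1,368 s; 48,000 × 1,368 × 1 × 2 = 131,328,000 bytes.
Track E: exactly 42 minutes = 2,520 s; 192,000 × 2,520 × 3 × 1 = 1,451,520,000 bytes.
Total = 4,607,848,500 bytes = 4.3 GiB.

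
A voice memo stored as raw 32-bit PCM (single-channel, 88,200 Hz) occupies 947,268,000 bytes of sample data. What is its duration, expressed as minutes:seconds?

Byte rate = 88,200 × 4 × 1 = 352,800 bytes/s.
Duration = 947,268,000 / 352,800 = 2,685 s.
2,685 s = 44:45.

44:45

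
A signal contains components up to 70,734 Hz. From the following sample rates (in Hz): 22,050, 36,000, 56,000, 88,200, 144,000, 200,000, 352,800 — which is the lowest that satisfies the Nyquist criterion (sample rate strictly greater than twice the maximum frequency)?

Need sample rate > 2 × 70,734 = 141,468 Hz.
Lowest listed rate above 141,468 Hz is 144,000 Hz.

144,000 Hz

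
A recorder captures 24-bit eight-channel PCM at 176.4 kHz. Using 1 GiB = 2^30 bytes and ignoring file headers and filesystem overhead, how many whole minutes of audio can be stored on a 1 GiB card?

Uncompressed byte rate = 176,400 × 3 × 8 = 4,233,600 bytes/s.
Capacity = 1 × 1,073,741,824 = 1,073,741,824 bytes.
1,073,741,824 / 4,233,600 ≈ 253.62 s → 4 minutes.

4 minutes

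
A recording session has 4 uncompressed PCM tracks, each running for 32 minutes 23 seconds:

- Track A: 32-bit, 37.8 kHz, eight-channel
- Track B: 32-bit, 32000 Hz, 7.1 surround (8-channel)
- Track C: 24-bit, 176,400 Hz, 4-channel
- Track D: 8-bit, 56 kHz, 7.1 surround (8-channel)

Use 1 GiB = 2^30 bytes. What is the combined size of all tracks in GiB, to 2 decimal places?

32 minutes 23 seconds = 1,943 s.
Track A: 37,800 × 1,943 × 4 × 8 = 2,350,252,800 bytes.
Track B: 32,000 × 1,943 × 4 × 8 = 1,989,632,000 bytes.
Track C: 176,400 × 1,943 × 3 × 4 = 4,112,942,400 bytes.
Track D: 56,000 × 1,943 × 1 × 8 = 870,464,000 bytes.
Total = 9,323,291,200 bytes = 8.68 GiB.

8.68 GiB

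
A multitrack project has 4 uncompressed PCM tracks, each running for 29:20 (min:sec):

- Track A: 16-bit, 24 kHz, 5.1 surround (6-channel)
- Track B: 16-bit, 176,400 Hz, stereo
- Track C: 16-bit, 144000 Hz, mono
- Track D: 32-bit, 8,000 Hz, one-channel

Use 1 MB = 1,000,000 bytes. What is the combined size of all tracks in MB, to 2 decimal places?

2311.94 MB

29:20 (min:sec) = 1,760 s.
Track A: 24,000 × 1,760 × 2 × 6 = 506,880,000 bytes.
Track B: 176,400 × 1,760 × 2 × 2 = 1,241,856,000 bytes.
Track C: 144,000 × 1,760 × 2 × 1 = 506,880,000 bytes.
Track D: 8,000 × 1,760 × 4 × 1 = 56,320,000 bytes.
Total = 2,311,936,000 bytes = 2311.94 MB.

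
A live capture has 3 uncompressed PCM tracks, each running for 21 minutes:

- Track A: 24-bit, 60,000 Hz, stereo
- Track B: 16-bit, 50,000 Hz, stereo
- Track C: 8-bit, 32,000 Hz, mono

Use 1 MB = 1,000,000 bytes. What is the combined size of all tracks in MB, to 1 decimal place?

745.9 MB

21 minutes = 1,260 s.
Track A: 60,000 × 1,260 × 3 × 2 = 453,600,000 bytes.
Track B: 50,000 × 1,260 × 2 × 2 = 252,000,000 bytes.
Track C: 32,000 × 1,260 × 1 × 1 = 40,320,000 bytes.
Total = 745,920,000 bytes = 745.9 MB.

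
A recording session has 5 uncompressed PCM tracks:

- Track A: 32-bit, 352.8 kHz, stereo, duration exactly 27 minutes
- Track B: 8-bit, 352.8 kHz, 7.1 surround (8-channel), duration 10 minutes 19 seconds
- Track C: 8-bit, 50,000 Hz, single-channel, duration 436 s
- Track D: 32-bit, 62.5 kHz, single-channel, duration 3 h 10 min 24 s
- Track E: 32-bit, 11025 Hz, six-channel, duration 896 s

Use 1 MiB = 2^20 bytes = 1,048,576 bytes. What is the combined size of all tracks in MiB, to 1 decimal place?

8997.2 MiB

Track A: exactly 27 minutes = 1,620 s; 352,800 × 1,620 × 4 × 2 = 4,572,288,000 bytes.
Track B: 10 minutes 19 seconds = 619 s; 352,800 × 619 × 1 × 8 = 1,747,065,600 bytes.
Track C: 50,000 × 436 × 1 × 1 = 21,800,000 bytes.
Track D: 3 h 10 min 24 s = 11,424 s; 62,500 × 11,424 × 4 × 1 = 2,856,000,000 bytes.
Track E: 11,025 × 896 × 4 × 6 = 237,081,600 bytes.
Total = 9,434,235,200 bytes = 8997.2 MiB.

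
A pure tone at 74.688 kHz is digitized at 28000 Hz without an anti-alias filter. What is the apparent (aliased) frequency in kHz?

9.312 kHz

Nyquist = 28,000/2 = 14,000 Hz; 74,688 Hz exceeds it.
Alias = |74,688 − 3×28,000| = |74,688 − 84,000| = 9,312 Hz = 9.312 kHz.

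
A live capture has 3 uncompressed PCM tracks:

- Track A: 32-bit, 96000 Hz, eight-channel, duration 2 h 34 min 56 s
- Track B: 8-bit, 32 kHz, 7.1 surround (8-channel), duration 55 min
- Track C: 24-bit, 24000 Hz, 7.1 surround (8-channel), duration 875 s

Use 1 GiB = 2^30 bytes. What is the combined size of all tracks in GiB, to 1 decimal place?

27.9 GiB

Track A: 2 h 34 min 56 s = 9,296 s; 96,000 × 9,296 × 4 × 8 = 28,557,312,000 bytes.
Track B: 55 min = 3,300 s; 32,000 × 3,300 × 1 × 8 = 844,800,000 bytes.
Track C: 24,000 × 875 × 3 × 8 = 504,000,000 bytes.
Total = 29,906,112,000 bytes = 27.9 GiB.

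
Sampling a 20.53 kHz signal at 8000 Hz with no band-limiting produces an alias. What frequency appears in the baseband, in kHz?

Nyquist = 8,000/2 = 4,000 Hz; 20,530 Hz exceeds it.
Alias = |20,530 − 3×8,000| = |20,530 − 24,000| = 3,470 Hz = 3.47 kHz.

3.47 kHz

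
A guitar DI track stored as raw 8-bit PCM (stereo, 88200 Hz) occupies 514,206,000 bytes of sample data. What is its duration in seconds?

2,915 seconds

Byte rate = 88,200 × 1 × 2 = 176,400 bytes/s.
Duration = 514,206,000 / 176,400 = 2,915 s.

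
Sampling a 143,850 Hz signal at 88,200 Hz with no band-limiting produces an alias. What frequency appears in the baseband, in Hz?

Nyquist = 88,200/2 = 44,100 Hz; 143,850 Hz exceeds it.
Alias = |143,850 − 2×88,200| = |143,850 − 176,400| = 32,550 Hz.

32,550 Hz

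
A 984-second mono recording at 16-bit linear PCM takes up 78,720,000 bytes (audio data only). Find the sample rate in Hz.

40,000 Hz

Bytes = sample_rate × seconds × bytes_per_sample × channels.
sample_rate = 78,720,000 / (984 × 2 × 1) = 78,720,000 / 1,968 = 40,000 Hz.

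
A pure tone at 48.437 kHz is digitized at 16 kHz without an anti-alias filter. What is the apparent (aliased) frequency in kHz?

Nyquist = 16,000/2 = 8,000 Hz; 48,437 Hz exceeds it.
Alias = |48,437 − 3×16,000| = |48,437 − 48,000| = 437 Hz = 0.437 kHz.

0.437 kHz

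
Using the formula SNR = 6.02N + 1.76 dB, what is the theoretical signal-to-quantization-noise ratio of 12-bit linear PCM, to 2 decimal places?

74.00 dB

6.02 × 12 + 1.76 = 74.00 dB.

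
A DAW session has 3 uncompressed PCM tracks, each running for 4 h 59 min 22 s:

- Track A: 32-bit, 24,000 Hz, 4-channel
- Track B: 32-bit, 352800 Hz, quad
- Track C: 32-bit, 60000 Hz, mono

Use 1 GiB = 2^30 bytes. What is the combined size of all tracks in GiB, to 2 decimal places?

4 h 59 min 22 s = 17,962 s.
Track A: 24,000 × 17,962 × 4 × 4 = 6,897,408,000 bytes.
Track B: 352,800 × 17,962 × 4 × 4 = 101,391,897,600 bytes.
Track C: 60,000 × 17,962 × 4 × 1 = 4,310,880,000 bytes.
Total = 112,600,185,600 bytes = 104.87 GiB.

104.87 GiB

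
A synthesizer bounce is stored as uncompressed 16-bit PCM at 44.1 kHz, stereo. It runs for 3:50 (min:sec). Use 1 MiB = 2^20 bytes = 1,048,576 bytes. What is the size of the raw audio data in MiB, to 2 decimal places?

Duration = 3:50 (min:sec) = 230 s.
Bytes = 44,100 samples/s × 230 s × 2 bytes/sample × 2 ch = 40,572,000 bytes.
40,572,000 / 1,048,576 = 38.69 MiB.

38.69 MiB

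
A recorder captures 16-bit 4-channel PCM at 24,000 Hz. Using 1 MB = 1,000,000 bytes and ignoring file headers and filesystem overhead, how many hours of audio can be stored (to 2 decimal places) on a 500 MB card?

Uncompressed byte rate = 24,000 × 2 × 4 = 192,000 bytes/s.
Capacity = 500 × 1,000,000 = 500,000,000 bytes.
500,000,000 / 192,000 ≈ 2604.17 s → 0.72 hours.

0.72 hours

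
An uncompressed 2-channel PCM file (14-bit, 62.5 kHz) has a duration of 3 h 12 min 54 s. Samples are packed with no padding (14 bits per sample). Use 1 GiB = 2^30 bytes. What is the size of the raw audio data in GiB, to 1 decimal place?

2.4 GiB

Duration = 3 h 12 min 54 s = 11,574 s.
Bits = 62,500 × 11,574 × 14 × 2 = 20,254,500,000 bits = 2,531,812,500 bytes.
2,531,812,500 / 1,073,741,824 = 2.4 GiB.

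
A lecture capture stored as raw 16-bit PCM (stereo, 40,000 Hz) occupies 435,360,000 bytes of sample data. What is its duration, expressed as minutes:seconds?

45:21

Byte rate = 40,000 × 2 × 2 = 160,000 bytes/s.
Duration = 435,360,000 / 160,000 = 2,721 s.
2,721 s = 45:21.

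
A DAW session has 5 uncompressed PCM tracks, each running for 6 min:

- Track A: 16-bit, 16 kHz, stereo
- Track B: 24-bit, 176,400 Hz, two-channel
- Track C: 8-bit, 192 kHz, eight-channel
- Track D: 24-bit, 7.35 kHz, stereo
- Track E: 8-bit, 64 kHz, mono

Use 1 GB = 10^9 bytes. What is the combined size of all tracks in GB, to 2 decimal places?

6 min = 360 s.
Track A: 16,000 × 360 × 2 × 2 = 23,040,000 bytes.
Track B: 176,400 × 360 × 3 × 2 = 381,024,000 bytes.
Track C: 192,000 × 360 × 1 × 8 = 552,960,000 bytes.
Track D: 7,350 × 360 × 3 × 2 = 15,876,000 bytes.
Track E: 64,000 × 360 × 1 × 1 = 23,040,000 bytes.
Total = 995,940,000 bytes = 1.00 GB.

1.00 GB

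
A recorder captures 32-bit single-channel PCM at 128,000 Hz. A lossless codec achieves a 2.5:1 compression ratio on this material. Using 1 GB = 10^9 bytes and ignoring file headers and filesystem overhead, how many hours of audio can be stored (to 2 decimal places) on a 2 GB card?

Uncompressed byte rate = 128,000 × 4 × 1 = 512,000 bytes/s.
After 2.5:1 compression, effective rate ≈ 204800 bytes/s.
Capacity = 2 × 1,000,000,000 = 2,000,000,000 bytes.
2,000,000,000 / effective rate ≈ 9765.62 s → 2.71 hours.

2.71 hours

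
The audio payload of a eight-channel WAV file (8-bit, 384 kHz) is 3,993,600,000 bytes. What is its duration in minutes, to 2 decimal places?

Byte rate = 384,000 × 1 × 8 = 3,072,000 bytes/s.
Duration = 3,993,600,000 / 3,072,000 = 1,300 s.
1,300 s / 60 = 21.67 minutes.

21.67 minutes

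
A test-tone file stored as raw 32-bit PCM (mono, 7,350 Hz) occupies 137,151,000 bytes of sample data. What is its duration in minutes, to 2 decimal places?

77.75 minutes

Byte rate = 7,350 × 4 × 1 = 29,400 bytes/s.
Duration = 137,151,000 / 29,400 = 4,665 s.
4,665 s / 60 = 77.75 minutes.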